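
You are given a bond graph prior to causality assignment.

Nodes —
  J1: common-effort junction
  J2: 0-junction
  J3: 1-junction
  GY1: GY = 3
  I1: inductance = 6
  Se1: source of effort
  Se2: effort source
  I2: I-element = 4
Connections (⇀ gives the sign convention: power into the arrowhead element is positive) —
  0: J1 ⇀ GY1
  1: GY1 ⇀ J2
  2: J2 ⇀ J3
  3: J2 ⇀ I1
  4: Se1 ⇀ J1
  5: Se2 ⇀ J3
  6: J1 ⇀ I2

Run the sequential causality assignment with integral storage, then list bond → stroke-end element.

β0 stroke at GY1
β1 stroke at GY1
β2 stroke at J2
β3 stroke at I1
β4 stroke at J1
β5 stroke at J3
β6 stroke at I2

b4 stroke→J1  (source Se1 imposes e)
b5 stroke→J3  (Se2 fixes effort; stroke away)
b0 stroke→GY1  (0-jn J1 has e-setter on 4)
b6 stroke→I2  (common-e at J1 fixed by 4)
b2 stroke→J2  (only one flow-in slot at J3)
b1 stroke→GY1  (GY GY1: same side as bond 0)
b3 stroke→I1  (0-jn J2 has e-setter on 2)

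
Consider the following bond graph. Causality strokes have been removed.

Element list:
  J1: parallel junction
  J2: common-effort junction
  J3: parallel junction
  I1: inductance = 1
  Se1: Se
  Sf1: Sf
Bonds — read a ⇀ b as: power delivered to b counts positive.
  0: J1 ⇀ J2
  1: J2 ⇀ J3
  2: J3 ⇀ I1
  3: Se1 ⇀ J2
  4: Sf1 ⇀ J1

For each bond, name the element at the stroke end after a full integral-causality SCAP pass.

β3 stroke→J2  (Se1 (Se) sets effort on bond)
β4 stroke→Sf1  (source Sf1 imposes f)
β0 stroke→J1  (closing 0-jn rule on J1)
β1 stroke→J3  (J2: bond 3 brought effort, rest push out)
β2 stroke→I1  (0-jn J3 has e-setter on 1)

bond 0 stroke→J1
bond 1 stroke→J3
bond 2 stroke→I1
bond 3 stroke→J2
bond 4 stroke→Sf1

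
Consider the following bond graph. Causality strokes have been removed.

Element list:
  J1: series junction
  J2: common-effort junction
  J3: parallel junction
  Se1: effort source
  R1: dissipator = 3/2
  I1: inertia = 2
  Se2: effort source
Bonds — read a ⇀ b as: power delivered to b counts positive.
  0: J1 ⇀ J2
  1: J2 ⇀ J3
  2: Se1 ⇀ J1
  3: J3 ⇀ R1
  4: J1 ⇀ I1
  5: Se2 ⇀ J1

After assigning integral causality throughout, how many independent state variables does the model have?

#2 stroke at J1  (Se1 fixes effort; stroke away)
#5 stroke at J1  (Se2 fixes effort; stroke away)
#4 stroke at I1  (I1: I, integral causality)
#0 stroke at J1  (J1 flow already set via bond 4)
#1 stroke at J2  (closing 0-jn rule on J2)
#3 stroke at J3  (closing 0-jn rule on J3)

1  (I1 all integral)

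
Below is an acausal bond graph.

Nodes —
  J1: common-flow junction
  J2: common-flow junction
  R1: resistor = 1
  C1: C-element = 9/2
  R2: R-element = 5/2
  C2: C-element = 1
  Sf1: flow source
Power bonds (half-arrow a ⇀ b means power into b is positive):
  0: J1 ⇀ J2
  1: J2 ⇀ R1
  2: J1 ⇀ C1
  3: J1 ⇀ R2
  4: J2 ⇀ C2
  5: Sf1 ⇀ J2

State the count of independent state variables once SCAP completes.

b5 |Sf1  (Sf1: flow source, stroke at near end)
b0 |J2  (J2 flow already set via bond 5)
b1 |J2  (common-f at J2 fixed by 5)
b4 |J2  (J2 flow already set via bond 5)
b2 |J1  (J1 flow already set via bond 0)
b3 |J1  (1-jn J1 has f-setter on 0)

2  (C1, C2 all integral)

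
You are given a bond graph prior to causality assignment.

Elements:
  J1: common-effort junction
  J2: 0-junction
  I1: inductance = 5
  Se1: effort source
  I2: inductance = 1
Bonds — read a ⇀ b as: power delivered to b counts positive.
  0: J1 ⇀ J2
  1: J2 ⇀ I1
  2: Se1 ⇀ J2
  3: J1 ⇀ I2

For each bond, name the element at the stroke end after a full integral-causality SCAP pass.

bond 0 stroke at J1
bond 1 stroke at I1
bond 2 stroke at J2
bond 3 stroke at I2

β2 |J2  (Se1 (Se) sets effort on bond)
β0 |J1  (J2: bond 2 brought effort, rest push out)
β1 |I1  (J2 effort already set via bond 2)
β3 |I2  (J1: bond 0 brought effort, rest push out)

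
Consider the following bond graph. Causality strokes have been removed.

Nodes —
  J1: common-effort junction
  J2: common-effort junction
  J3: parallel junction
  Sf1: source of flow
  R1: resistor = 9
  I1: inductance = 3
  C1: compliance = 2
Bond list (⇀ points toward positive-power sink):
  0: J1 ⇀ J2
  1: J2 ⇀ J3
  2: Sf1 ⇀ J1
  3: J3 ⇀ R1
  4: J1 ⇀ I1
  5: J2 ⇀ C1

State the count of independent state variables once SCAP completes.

2  (C1, I1 all integral)

b2 |Sf1  (Sf1 (Sf) sets flow on bond)
b4 |I1  (I1 outputs flow p/I1)
b0 |J1  (J1 needs exactly one e-in)
b5 |J2  (prefer integral on C1)
b1 |J3  (common-e at J2 fixed by 5)
b3 |R1  (J3: bond 1 brought effort, rest push out)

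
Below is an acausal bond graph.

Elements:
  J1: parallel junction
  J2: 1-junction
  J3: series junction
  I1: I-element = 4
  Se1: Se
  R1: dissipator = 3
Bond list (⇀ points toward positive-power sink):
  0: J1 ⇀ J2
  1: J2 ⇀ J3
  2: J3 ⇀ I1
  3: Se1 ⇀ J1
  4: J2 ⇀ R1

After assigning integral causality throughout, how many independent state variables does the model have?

β3 |J1  (Se1: effort source, stroke at far end)
β0 |J2  (0-jn J1 has e-setter on 3)
β2 |I1  (prefer integral on I1)
β1 |J3  (J3: bond 2 brought flow, rest push out)
β4 |J2  (1-jn J2 has f-setter on 1)

1  (I1 all integral)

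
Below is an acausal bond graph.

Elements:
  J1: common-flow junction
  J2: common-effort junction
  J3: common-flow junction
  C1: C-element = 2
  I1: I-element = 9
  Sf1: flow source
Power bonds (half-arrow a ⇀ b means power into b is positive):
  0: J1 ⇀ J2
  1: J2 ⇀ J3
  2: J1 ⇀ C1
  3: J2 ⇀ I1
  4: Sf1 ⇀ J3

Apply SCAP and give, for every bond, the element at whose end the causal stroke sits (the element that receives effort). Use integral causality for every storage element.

#4 stroke at Sf1  (Sf1 (Sf) sets flow on bond)
#1 stroke at J3  (1-jn J3 has f-setter on 4)
#2 stroke at J1  (C1 outputs effort q/C1)
#0 stroke at J2  (closing 1-jn rule on J1)
#3 stroke at I1  (common-e at J2 fixed by 0)

bond 0 stroke at J2
bond 1 stroke at J3
bond 2 stroke at J1
bond 3 stroke at I1
bond 4 stroke at Sf1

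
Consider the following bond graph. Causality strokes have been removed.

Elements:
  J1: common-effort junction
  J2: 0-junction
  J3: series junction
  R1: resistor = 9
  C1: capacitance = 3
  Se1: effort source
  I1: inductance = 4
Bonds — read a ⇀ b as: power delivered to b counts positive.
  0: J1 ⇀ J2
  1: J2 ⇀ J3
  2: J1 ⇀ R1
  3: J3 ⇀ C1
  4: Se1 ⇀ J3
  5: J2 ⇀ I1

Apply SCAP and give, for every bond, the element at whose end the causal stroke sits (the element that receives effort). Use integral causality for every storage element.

b4 |J3  (Se1 fixes effort; stroke away)
b3 |J3  (C1 integral (e out))
b1 |J2  (closing 1-jn rule on J3)
b0 |J1  (J2 effort already set via bond 1)
b5 |I1  (common-e at J2 fixed by 1)
b2 |R1  (J1: bond 0 brought effort, rest push out)

β0 →J1
β1 →J2
β2 →R1
β3 →J3
β4 →J3
β5 →I1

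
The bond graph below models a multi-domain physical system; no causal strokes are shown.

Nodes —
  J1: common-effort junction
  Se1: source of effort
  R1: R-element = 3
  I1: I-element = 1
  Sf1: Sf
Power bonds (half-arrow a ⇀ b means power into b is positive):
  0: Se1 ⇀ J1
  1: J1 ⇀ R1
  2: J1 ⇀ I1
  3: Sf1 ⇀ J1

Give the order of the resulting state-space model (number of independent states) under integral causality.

1  (I1 all integral)

bond 0 stroke→J1  (Se1 fixes effort; stroke away)
bond 3 stroke→Sf1  (Sf1 fixes flow; stroke at Sf1)
bond 1 stroke→R1  (J1: bond 0 brought effort, rest push out)
bond 2 stroke→I1  (J1: bond 0 brought effort, rest push out)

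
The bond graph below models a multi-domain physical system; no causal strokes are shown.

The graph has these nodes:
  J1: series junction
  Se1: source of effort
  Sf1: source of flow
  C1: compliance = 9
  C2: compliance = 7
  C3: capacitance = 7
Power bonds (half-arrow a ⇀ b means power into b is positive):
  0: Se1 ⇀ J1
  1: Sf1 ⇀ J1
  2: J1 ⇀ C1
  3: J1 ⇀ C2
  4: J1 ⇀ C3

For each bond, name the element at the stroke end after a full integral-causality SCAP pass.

bond 0 stroke→J1
bond 1 stroke→Sf1
bond 2 stroke→J1
bond 3 stroke→J1
bond 4 stroke→J1

bond 0 stroke→J1  (Se1 fixes effort; stroke away)
bond 1 stroke→Sf1  (Sf1: flow source, stroke at near end)
bond 2 stroke→J1  (common-f at J1 fixed by 1)
bond 3 stroke→J1  (J1 flow already set via bond 1)
bond 4 stroke→J1  (J1: bond 1 brought flow, rest push out)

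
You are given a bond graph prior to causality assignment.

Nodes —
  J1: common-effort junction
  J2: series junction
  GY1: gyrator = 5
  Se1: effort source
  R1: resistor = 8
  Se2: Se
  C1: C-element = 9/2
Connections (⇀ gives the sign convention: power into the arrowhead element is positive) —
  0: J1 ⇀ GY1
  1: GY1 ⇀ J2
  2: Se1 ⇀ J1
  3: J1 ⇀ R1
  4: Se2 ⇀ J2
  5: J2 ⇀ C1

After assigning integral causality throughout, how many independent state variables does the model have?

1  (C1 all integral)

bond 2 stroke at J1  (source Se1 imposes e)
bond 4 stroke at J2  (source Se2 imposes e)
bond 0 stroke at GY1  (J1 effort already set via bond 2)
bond 3 stroke at R1  (J1 effort already set via bond 2)
bond 1 stroke at GY1  (GY1 both-in/both-out from 0)
bond 5 stroke at J2  (common-f at J2 fixed by 1)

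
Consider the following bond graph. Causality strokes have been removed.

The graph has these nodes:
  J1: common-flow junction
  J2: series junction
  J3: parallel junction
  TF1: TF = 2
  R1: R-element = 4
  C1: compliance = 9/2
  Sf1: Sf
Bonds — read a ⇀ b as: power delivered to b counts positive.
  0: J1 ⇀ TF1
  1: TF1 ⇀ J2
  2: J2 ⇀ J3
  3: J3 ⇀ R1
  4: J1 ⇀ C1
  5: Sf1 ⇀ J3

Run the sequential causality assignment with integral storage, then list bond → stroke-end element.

bond 5 stroke→Sf1  (Sf1: flow source, stroke at near end)
bond 4 stroke→J1  (C1 integral (e out))
bond 0 stroke→TF1  (only one flow-in slot at J1)
bond 1 stroke→J2  (TF TF1: opposite of bond 0)
bond 2 stroke→J3  (J2 needs exactly one f-in)
bond 3 stroke→R1  (J3 effort already set via bond 2)

#0 stroke at TF1
#1 stroke at J2
#2 stroke at J3
#3 stroke at R1
#4 stroke at J1
#5 stroke at Sf1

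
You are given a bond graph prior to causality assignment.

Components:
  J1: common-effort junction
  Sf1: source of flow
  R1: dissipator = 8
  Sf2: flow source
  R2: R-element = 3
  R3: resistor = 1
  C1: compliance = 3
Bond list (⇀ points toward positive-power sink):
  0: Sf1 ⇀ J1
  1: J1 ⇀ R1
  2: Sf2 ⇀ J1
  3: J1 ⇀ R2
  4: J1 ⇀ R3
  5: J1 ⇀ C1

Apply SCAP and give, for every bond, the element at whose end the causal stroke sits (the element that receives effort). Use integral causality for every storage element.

#0 stroke at Sf1
#1 stroke at R1
#2 stroke at Sf2
#3 stroke at R2
#4 stroke at R3
#5 stroke at J1

bond 0 |Sf1  (Sf1: flow source, stroke at near end)
bond 2 |Sf2  (Sf2 fixes flow; stroke at Sf2)
bond 5 |J1  (prefer integral on C1)
bond 1 |R1  (common-e at J1 fixed by 5)
bond 3 |R2  (0-jn J1 has e-setter on 5)
bond 4 |R3  (0-jn J1 has e-setter on 5)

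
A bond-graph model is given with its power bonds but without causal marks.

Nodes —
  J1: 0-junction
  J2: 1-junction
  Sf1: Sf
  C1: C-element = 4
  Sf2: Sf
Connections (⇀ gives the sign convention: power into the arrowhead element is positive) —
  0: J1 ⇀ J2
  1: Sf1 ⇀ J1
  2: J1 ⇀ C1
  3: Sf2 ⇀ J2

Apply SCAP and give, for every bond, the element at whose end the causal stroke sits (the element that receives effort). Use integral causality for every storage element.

β1 stroke at Sf1  (Sf1: flow source, stroke at near end)
β3 stroke at Sf2  (Sf2: flow source, stroke at near end)
β0 stroke at J2  (J2 flow already set via bond 3)
β2 stroke at J1  (only one effort-in slot at J1)

b0 |J2
b1 |Sf1
b2 |J1
b3 |Sf2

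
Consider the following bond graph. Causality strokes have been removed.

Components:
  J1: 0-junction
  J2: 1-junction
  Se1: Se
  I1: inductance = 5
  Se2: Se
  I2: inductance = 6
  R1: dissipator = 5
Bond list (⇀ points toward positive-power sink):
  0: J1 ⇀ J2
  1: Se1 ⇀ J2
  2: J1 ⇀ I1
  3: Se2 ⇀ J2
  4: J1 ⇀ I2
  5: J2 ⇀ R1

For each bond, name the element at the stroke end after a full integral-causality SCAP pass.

bond 1 stroke at J2  (Se1: effort source, stroke at far end)
bond 3 stroke at J2  (Se2 (Se) sets effort on bond)
bond 2 stroke at I1  (prefer integral on I1)
bond 4 stroke at I2  (I2: I, integral causality)
bond 0 stroke at J1  (J1 needs exactly one e-in)
bond 5 stroke at J2  (J2 flow already set via bond 0)

β0 stroke at J1
β1 stroke at J2
β2 stroke at I1
β3 stroke at J2
β4 stroke at I2
β5 stroke at J2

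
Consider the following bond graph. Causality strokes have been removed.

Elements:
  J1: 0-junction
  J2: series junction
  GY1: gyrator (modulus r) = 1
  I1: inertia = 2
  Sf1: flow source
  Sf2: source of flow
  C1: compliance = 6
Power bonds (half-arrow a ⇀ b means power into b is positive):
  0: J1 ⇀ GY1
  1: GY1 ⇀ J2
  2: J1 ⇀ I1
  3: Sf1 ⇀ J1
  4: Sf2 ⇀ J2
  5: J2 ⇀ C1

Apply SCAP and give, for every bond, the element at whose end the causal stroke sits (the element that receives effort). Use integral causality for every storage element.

β3 stroke→Sf1  (Sf1 (Sf) sets flow on bond)
β4 stroke→Sf2  (Sf2: flow source, stroke at near end)
β1 stroke→J2  (1-jn J2 has f-setter on 4)
β5 stroke→J2  (1-jn J2 has f-setter on 4)
β0 stroke→J1  (through GY1, causality inverts; strokes same side of GY1)
β2 stroke→I1  (common-e at J1 fixed by 0)

bond 0 stroke at J1
bond 1 stroke at J2
bond 2 stroke at I1
bond 3 stroke at Sf1
bond 4 stroke at Sf2
bond 5 stroke at J2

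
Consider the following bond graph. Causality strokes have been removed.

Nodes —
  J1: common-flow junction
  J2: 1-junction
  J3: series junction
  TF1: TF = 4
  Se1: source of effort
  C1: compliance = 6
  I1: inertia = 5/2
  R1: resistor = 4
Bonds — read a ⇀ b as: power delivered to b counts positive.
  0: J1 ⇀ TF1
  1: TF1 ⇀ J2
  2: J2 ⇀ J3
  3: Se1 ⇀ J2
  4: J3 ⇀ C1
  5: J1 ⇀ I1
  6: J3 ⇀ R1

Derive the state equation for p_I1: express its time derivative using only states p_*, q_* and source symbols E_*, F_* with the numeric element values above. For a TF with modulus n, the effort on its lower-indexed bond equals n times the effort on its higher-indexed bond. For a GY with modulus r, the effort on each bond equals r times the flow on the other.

dp_I1/dt = 4*E_Se1 - 128*p_I1/5 - 2*q_C1/3

#3 |J2  (source Se1 imposes e)
#4 |J3  (C1 integral (e out))
#5 |I1  (I1 outputs flow p/I1)
#0 |J1  (1-jn J1 has f-setter on 5)
#1 |TF1  (TF1 one-in-one-out from 0)
#2 |J2  (J2 flow already set via bond 1)
#6 |J3  (J3: bond 2 brought flow, rest push out)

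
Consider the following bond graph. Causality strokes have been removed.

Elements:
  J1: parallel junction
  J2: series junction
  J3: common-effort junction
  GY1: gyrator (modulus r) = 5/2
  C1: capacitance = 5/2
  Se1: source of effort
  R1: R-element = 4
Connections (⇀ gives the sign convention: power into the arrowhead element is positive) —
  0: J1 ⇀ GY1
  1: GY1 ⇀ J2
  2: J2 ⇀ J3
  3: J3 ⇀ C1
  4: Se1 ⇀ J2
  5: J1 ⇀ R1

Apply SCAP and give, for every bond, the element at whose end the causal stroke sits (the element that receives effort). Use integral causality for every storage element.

b4 |J2  (Se1 fixes effort; stroke away)
b3 |J3  (prefer integral on C1)
b2 |J2  (0-jn J3 has e-setter on 3)
b1 |GY1  (J2 needs exactly one f-in)
b0 |GY1  (through GY1, causality inverts; strokes same side of GY1)
b5 |J1  (J1: last free bond brings effort in)

b0 |GY1
b1 |GY1
b2 |J2
b3 |J3
b4 |J2
b5 |J1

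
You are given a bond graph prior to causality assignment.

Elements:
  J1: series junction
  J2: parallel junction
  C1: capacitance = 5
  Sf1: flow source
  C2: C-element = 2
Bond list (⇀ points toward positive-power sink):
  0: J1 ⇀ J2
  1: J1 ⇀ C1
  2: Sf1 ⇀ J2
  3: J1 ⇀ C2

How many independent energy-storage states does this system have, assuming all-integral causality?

b2 →Sf1  (Sf1 (Sf) sets flow on bond)
b0 →J2  (only one effort-in slot at J2)
b1 →J1  (common-f at J1 fixed by 0)
b3 →J1  (common-f at J1 fixed by 0)

2  (C1, C2 all integral)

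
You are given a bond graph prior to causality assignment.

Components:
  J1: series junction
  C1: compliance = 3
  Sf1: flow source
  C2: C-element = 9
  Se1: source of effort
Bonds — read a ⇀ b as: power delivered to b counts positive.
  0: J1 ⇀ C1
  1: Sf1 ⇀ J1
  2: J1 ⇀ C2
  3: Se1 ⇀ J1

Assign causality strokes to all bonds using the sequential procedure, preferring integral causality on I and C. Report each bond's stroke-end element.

bond 0 stroke at J1
bond 1 stroke at Sf1
bond 2 stroke at J1
bond 3 stroke at J1

β1 stroke→Sf1  (Sf1: flow source, stroke at near end)
β3 stroke→J1  (source Se1 imposes e)
β0 stroke→J1  (common-f at J1 fixed by 1)
β2 stroke→J1  (common-f at J1 fixed by 1)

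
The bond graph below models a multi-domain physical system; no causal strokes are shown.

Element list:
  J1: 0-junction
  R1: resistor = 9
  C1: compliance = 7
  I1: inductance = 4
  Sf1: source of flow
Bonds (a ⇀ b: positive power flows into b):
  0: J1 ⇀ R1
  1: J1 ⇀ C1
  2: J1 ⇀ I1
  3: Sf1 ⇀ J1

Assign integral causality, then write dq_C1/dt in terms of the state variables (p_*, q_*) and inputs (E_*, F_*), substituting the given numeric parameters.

dq_C1/dt = F_Sf1 - p_I1/4 - q_C1/63

bond 3 stroke at Sf1  (Sf1: flow source, stroke at near end)
bond 1 stroke at J1  (C1 integral (e out))
bond 0 stroke at R1  (J1 effort already set via bond 1)
bond 2 stroke at I1  (common-e at J1 fixed by 1)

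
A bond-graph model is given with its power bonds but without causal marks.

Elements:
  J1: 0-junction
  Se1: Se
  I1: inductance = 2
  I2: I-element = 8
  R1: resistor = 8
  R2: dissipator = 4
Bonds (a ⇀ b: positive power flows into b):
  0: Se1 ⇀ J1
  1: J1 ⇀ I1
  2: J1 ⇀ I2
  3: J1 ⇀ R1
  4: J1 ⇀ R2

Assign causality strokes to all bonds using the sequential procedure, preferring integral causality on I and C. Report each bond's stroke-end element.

β0 |J1  (source Se1 imposes e)
β1 |I1  (common-e at J1 fixed by 0)
β2 |I2  (J1 effort already set via bond 0)
β3 |R1  (J1: bond 0 brought effort, rest push out)
β4 |R2  (common-e at J1 fixed by 0)

bond 0 |J1
bond 1 |I1
bond 2 |I2
bond 3 |R1
bond 4 |R2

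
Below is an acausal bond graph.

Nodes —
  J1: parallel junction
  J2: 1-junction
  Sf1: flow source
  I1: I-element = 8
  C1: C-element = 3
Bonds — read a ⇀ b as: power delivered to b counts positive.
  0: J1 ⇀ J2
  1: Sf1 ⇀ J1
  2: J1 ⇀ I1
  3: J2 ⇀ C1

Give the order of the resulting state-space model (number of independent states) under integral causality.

#1 |Sf1  (Sf1 (Sf) sets flow on bond)
#2 |I1  (I1 integral (f out))
#0 |J1  (only one effort-in slot at J1)
#3 |J2  (J2 flow already set via bond 0)

2  (C1, I1 all integral)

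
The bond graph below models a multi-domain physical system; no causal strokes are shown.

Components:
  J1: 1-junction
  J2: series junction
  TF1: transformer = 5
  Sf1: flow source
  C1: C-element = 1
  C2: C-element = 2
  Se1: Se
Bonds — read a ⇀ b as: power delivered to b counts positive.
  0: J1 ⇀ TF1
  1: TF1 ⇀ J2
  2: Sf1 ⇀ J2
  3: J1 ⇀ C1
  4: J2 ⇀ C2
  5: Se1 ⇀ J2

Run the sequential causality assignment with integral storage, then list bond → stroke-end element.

b2 stroke at Sf1  (source Sf1 imposes f)
b5 stroke at J2  (source Se1 imposes e)
b1 stroke at J2  (J2: bond 2 brought flow, rest push out)
b4 stroke at J2  (J2: bond 2 brought flow, rest push out)
b0 stroke at TF1  (TF1 one-in-one-out from 1)
b3 stroke at J1  (J1 flow already set via bond 0)

bond 0 |TF1
bond 1 |J2
bond 2 |Sf1
bond 3 |J1
bond 4 |J2
bond 5 |J2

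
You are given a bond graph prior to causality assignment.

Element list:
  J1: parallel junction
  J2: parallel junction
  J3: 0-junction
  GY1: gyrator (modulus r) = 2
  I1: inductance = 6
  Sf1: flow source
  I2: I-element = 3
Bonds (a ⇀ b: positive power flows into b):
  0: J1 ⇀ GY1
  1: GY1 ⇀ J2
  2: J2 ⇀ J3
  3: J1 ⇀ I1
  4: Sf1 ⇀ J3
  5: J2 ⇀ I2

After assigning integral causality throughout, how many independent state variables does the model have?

#4 stroke at Sf1  (source Sf1 imposes f)
#2 stroke at J3  (J3 needs exactly one e-in)
#3 stroke at I1  (prefer integral on I1)
#0 stroke at J1  (closing 0-jn rule on J1)
#1 stroke at J2  (GY GY1: same side as bond 0)
#5 stroke at I2  (J2: bond 1 brought effort, rest push out)

2  (I1, I2 all integral)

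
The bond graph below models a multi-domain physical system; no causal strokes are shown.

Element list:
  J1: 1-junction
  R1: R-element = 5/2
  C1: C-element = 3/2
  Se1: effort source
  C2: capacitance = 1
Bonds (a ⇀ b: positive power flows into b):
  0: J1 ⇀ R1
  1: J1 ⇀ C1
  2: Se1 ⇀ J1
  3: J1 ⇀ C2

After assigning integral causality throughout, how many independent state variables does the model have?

bond 2 stroke at J1  (source Se1 imposes e)
bond 1 stroke at J1  (C1: C, integral causality)
bond 3 stroke at J1  (C2 integral (e out))
bond 0 stroke at R1  (only one flow-in slot at J1)

2  (C1, C2 all integral)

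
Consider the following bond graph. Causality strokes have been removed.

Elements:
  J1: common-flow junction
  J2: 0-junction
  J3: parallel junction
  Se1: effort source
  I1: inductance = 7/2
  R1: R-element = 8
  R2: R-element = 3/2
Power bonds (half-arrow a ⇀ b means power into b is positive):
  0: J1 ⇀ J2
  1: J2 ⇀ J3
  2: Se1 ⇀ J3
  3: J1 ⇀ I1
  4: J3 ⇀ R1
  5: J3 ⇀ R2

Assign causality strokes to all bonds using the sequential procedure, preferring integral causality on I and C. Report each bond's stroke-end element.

b0 |J1
b1 |J2
b2 |J3
b3 |I1
b4 |R1
b5 |R2

#2 stroke at J3  (source Se1 imposes e)
#1 stroke at J2  (J3: bond 2 brought effort, rest push out)
#4 stroke at R1  (J3 effort already set via bond 2)
#5 stroke at R2  (common-e at J3 fixed by 2)
#0 stroke at J1  (0-jn J2 has e-setter on 1)
#3 stroke at I1  (closing 1-jn rule on J1)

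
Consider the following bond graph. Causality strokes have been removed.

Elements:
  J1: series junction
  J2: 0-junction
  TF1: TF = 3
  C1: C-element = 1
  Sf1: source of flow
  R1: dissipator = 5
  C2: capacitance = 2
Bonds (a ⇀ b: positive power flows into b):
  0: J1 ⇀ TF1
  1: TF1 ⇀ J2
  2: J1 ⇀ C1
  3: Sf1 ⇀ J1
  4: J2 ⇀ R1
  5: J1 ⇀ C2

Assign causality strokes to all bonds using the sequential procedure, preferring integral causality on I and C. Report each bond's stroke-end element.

#3 |Sf1  (Sf1 (Sf) sets flow on bond)
#0 |J1  (J1 flow already set via bond 3)
#2 |J1  (J1: bond 3 brought flow, rest push out)
#5 |J1  (J1 flow already set via bond 3)
#1 |TF1  (TF1 one-in-one-out from 0)
#4 |J2  (J2: last free bond brings effort in)

bond 0 stroke→J1
bond 1 stroke→TF1
bond 2 stroke→J1
bond 3 stroke→Sf1
bond 4 stroke→J2
bond 5 stroke→J1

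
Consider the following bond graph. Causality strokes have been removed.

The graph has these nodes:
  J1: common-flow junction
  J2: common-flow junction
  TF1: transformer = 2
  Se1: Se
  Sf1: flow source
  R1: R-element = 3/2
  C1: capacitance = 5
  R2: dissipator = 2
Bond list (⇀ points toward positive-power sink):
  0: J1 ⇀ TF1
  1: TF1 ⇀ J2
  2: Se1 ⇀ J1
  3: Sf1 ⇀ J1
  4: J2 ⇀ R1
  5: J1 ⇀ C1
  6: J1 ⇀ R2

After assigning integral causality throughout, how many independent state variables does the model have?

b2 stroke→J1  (Se1 (Se) sets effort on bond)
b3 stroke→Sf1  (source Sf1 imposes f)
b0 stroke→J1  (1-jn J1 has f-setter on 3)
b5 stroke→J1  (J1: bond 3 brought flow, rest push out)
b6 stroke→J1  (1-jn J1 has f-setter on 3)
b1 stroke→TF1  (TF TF1: opposite of bond 0)
b4 stroke→J2  (J2: bond 1 brought flow, rest push out)

1  (C1 all integral)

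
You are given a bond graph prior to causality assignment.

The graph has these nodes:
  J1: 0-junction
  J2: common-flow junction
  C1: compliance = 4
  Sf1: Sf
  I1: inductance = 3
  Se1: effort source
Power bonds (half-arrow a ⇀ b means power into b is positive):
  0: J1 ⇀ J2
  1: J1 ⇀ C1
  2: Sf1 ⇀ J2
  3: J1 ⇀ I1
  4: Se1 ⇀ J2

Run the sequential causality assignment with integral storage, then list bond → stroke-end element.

bond 2 stroke→Sf1  (Sf1: flow source, stroke at near end)
bond 4 stroke→J2  (source Se1 imposes e)
bond 0 stroke→J2  (common-f at J2 fixed by 2)
bond 1 stroke→J1  (prefer integral on C1)
bond 3 stroke→I1  (J1: bond 1 brought effort, rest push out)

b0 |J2
b1 |J1
b2 |Sf1
b3 |I1
b4 |J2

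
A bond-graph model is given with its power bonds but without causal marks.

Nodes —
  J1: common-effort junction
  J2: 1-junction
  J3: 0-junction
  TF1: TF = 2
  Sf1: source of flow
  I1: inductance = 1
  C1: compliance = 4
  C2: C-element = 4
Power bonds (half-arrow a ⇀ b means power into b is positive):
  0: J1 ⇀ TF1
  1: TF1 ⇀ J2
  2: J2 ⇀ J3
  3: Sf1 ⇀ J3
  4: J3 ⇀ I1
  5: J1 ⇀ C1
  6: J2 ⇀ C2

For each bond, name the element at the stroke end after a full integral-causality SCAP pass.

b3 stroke at Sf1  (Sf1 (Sf) sets flow on bond)
b4 stroke at I1  (I1: I, integral causality)
b2 stroke at J3  (J3: last free bond brings effort in)
b1 stroke at J2  (J2 flow already set via bond 2)
b6 stroke at J2  (1-jn J2 has f-setter on 2)
b0 stroke at TF1  (through TF1, causality passes straight; one stroke at TF1)
b5 stroke at J1  (J1 needs exactly one e-in)

bond 0 stroke→TF1
bond 1 stroke→J2
bond 2 stroke→J3
bond 3 stroke→Sf1
bond 4 stroke→I1
bond 5 stroke→J1
bond 6 stroke→J2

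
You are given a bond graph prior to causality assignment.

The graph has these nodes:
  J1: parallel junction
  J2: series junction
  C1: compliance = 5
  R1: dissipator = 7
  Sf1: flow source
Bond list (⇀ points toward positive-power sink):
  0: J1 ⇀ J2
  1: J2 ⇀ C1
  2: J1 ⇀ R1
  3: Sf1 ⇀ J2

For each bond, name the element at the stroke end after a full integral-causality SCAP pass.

b3 stroke at Sf1  (Sf1 (Sf) sets flow on bond)
b0 stroke at J2  (common-f at J2 fixed by 3)
b1 stroke at J2  (common-f at J2 fixed by 3)
b2 stroke at J1  (J1: last free bond brings effort in)

b0 stroke→J2
b1 stroke→J2
b2 stroke→J1
b3 stroke→Sf1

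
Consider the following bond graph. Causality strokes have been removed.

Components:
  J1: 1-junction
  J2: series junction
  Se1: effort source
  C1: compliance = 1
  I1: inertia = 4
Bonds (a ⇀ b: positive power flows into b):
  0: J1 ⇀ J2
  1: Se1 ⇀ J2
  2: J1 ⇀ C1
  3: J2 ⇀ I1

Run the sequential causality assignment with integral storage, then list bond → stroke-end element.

#0 stroke→J2
#1 stroke→J2
#2 stroke→J1
#3 stroke→I1

b1 →J2  (Se1 fixes effort; stroke away)
b2 →J1  (C1 outputs effort q/C1)
b0 →J2  (J1 needs exactly one f-in)
b3 →I1  (closing 1-jn rule on J2)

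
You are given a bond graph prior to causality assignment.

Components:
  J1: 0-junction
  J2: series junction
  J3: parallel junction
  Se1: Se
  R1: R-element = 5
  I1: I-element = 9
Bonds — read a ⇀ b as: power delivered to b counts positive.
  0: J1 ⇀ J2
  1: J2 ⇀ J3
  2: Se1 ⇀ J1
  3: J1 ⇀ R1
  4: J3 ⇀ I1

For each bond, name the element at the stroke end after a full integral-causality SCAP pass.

#0 stroke→J2
#1 stroke→J3
#2 stroke→J1
#3 stroke→R1
#4 stroke→I1

β2 →J1  (source Se1 imposes e)
β0 →J2  (common-e at J1 fixed by 2)
β3 →R1  (common-e at J1 fixed by 2)
β1 →J3  (closing 1-jn rule on J2)
β4 →I1  (common-e at J3 fixed by 1)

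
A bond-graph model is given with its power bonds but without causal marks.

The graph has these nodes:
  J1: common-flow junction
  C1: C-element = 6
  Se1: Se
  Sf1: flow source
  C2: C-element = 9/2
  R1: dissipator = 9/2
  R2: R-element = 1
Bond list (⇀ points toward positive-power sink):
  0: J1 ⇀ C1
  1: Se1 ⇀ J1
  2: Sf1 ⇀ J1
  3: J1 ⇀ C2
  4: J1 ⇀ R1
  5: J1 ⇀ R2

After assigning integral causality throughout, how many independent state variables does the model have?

bond 1 stroke→J1  (Se1: effort source, stroke at far end)
bond 2 stroke→Sf1  (Sf1 fixes flow; stroke at Sf1)
bond 0 stroke→J1  (J1 flow already set via bond 2)
bond 3 stroke→J1  (1-jn J1 has f-setter on 2)
bond 4 stroke→J1  (J1 flow already set via bond 2)
bond 5 stroke→J1  (J1: bond 2 brought flow, rest push out)

2  (C1, C2 all integral)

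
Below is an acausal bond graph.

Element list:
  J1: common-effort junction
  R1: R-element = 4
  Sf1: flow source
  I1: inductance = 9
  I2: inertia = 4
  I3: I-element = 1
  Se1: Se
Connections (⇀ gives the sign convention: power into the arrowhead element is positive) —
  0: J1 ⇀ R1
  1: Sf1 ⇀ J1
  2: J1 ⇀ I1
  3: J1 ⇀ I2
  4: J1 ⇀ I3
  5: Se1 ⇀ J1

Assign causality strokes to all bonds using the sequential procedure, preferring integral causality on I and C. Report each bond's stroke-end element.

b1 stroke at Sf1  (Sf1: flow source, stroke at near end)
b5 stroke at J1  (Se1 fixes effort; stroke away)
b0 stroke at R1  (0-jn J1 has e-setter on 5)
b2 stroke at I1  (J1 effort already set via bond 5)
b3 stroke at I2  (0-jn J1 has e-setter on 5)
b4 stroke at I3  (J1: bond 5 brought effort, rest push out)

b0 stroke→R1
b1 stroke→Sf1
b2 stroke→I1
b3 stroke→I2
b4 stroke→I3
b5 stroke→J1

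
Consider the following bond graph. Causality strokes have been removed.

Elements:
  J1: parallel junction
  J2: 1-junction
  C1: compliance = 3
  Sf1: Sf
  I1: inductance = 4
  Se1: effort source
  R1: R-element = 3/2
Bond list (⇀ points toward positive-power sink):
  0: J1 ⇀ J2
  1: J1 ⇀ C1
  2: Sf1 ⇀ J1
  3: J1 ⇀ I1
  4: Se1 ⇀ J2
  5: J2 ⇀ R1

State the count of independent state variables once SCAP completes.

#2 stroke→Sf1  (Sf1 (Sf) sets flow on bond)
#4 stroke→J2  (source Se1 imposes e)
#1 stroke→J1  (C1 outputs effort q/C1)
#0 stroke→J2  (common-e at J1 fixed by 1)
#3 stroke→I1  (J1: bond 1 brought effort, rest push out)
#5 stroke→R1  (J2 needs exactly one f-in)

2  (C1, I1 all integral)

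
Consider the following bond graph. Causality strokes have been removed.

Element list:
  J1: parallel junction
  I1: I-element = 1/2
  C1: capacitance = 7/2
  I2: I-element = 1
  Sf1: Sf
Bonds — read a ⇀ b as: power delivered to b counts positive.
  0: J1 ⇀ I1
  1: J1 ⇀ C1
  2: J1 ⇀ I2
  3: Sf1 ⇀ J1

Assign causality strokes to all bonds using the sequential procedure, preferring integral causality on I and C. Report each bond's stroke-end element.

β3 |Sf1  (Sf1: flow source, stroke at near end)
β0 |I1  (prefer integral on I1)
β1 |J1  (C1: C, integral causality)
β2 |I2  (J1 effort already set via bond 1)

b0 →I1
b1 →J1
b2 →I2
b3 →Sf1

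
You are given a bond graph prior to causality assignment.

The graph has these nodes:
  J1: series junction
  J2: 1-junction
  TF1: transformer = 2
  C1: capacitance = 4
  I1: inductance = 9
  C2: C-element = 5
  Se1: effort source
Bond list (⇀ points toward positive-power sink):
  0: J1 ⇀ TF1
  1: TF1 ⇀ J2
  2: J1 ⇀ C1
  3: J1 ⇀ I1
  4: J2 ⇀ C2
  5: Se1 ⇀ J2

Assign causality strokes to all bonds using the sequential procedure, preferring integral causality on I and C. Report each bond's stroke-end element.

bond 5 stroke at J2  (Se1 (Se) sets effort on bond)
bond 2 stroke at J1  (C1: C, integral causality)
bond 3 stroke at I1  (I1 outputs flow p/I1)
bond 0 stroke at J1  (common-f at J1 fixed by 3)
bond 1 stroke at TF1  (TF1 one-in-one-out from 0)
bond 4 stroke at J2  (J2: bond 1 brought flow, rest push out)

bond 0 stroke at J1
bond 1 stroke at TF1
bond 2 stroke at J1
bond 3 stroke at I1
bond 4 stroke at J2
bond 5 stroke at J2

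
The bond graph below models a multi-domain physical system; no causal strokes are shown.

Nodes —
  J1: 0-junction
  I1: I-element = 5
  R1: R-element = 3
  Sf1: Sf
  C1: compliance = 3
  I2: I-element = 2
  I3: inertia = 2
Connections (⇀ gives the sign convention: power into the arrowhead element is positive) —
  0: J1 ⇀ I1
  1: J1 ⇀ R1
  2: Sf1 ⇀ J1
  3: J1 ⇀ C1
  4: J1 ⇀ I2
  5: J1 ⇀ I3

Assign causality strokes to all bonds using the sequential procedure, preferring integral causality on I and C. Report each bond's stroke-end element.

#0 stroke at I1
#1 stroke at R1
#2 stroke at Sf1
#3 stroke at J1
#4 stroke at I2
#5 stroke at I3

#2 stroke at Sf1  (source Sf1 imposes f)
#0 stroke at I1  (I1: I, integral causality)
#3 stroke at J1  (C1 integral (e out))
#1 stroke at R1  (0-jn J1 has e-setter on 3)
#4 stroke at I2  (common-e at J1 fixed by 3)
#5 stroke at I3  (J1 effort already set via bond 3)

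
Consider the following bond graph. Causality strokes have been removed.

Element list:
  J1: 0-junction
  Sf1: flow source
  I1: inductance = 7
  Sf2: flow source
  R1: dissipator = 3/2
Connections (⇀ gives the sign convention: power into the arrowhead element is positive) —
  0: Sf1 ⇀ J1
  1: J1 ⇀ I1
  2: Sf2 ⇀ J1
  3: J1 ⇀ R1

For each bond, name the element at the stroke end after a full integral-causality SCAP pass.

b0 |Sf1  (Sf1 (Sf) sets flow on bond)
b2 |Sf2  (Sf2: flow source, stroke at near end)
b1 |I1  (prefer integral on I1)
b3 |J1  (only one effort-in slot at J1)

b0 →Sf1
b1 →I1
b2 →Sf2
b3 →J1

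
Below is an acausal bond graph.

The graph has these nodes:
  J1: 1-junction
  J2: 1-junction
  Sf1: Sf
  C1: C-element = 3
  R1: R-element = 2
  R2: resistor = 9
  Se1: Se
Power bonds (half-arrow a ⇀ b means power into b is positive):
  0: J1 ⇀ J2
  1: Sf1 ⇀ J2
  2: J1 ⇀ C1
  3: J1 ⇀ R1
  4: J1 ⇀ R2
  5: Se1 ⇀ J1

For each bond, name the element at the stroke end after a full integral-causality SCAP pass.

β0 stroke at J2
β1 stroke at Sf1
β2 stroke at J1
β3 stroke at J1
β4 stroke at J1
β5 stroke at J1

b1 stroke→Sf1  (Sf1 (Sf) sets flow on bond)
b5 stroke→J1  (Se1 fixes effort; stroke away)
b0 stroke→J2  (1-jn J2 has f-setter on 1)
b2 stroke→J1  (J1 flow already set via bond 0)
b3 stroke→J1  (common-f at J1 fixed by 0)
b4 stroke→J1  (J1 flow already set via bond 0)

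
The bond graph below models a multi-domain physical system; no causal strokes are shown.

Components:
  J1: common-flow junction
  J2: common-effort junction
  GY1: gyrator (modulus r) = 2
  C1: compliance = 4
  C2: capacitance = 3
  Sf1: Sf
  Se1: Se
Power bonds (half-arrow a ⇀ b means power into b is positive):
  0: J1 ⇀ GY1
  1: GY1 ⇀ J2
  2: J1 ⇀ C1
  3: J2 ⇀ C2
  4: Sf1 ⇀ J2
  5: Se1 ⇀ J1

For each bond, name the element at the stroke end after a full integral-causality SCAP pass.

b0 stroke→GY1
b1 stroke→GY1
b2 stroke→J1
b3 stroke→J2
b4 stroke→Sf1
b5 stroke→J1

bond 4 stroke at Sf1  (Sf1: flow source, stroke at near end)
bond 5 stroke at J1  (Se1: effort source, stroke at far end)
bond 2 stroke at J1  (C1: C, integral causality)
bond 0 stroke at GY1  (J1 needs exactly one f-in)
bond 1 stroke at GY1  (GY GY1: same side as bond 0)
bond 3 stroke at J2  (J2: last free bond brings effort in)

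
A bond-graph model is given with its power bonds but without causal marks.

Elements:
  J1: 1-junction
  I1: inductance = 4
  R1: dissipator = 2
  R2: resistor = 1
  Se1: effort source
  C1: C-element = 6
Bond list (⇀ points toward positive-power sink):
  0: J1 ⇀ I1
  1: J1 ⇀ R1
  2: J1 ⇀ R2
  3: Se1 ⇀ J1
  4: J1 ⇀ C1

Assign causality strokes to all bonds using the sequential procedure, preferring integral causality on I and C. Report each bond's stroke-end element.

β0 stroke→I1
β1 stroke→J1
β2 stroke→J1
β3 stroke→J1
β4 stroke→J1

b3 →J1  (Se1: effort source, stroke at far end)
b0 →I1  (prefer integral on I1)
b1 →J1  (1-jn J1 has f-setter on 0)
b2 →J1  (1-jn J1 has f-setter on 0)
b4 →J1  (1-jn J1 has f-setter on 0)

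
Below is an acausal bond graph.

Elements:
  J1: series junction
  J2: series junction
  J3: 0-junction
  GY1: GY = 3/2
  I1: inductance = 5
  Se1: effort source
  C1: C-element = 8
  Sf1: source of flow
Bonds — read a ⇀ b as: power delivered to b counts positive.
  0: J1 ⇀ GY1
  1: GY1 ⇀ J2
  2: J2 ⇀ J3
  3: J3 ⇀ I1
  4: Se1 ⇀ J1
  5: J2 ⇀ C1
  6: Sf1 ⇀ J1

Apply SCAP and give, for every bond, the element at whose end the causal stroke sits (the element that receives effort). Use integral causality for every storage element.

b0 stroke→J1
b1 stroke→J2
b2 stroke→J3
b3 stroke→I1
b4 stroke→J1
b5 stroke→J2
b6 stroke→Sf1

#4 stroke→J1  (Se1 (Se) sets effort on bond)
#6 stroke→Sf1  (Sf1 fixes flow; stroke at Sf1)
#0 stroke→J1  (J1: bond 6 brought flow, rest push out)
#1 stroke→J2  (GY1: gyrator matches bond 0)
#3 stroke→I1  (I1 integral (f out))
#2 stroke→J3  (only one effort-in slot at J3)
#5 stroke→J2  (J2 flow already set via bond 2)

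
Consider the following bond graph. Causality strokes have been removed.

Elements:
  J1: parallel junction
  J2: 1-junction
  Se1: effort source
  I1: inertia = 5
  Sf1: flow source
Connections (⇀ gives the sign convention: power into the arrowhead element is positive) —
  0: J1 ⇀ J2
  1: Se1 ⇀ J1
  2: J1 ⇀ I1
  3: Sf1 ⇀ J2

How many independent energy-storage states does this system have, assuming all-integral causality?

1  (I1 all integral)

#1 |J1  (Se1: effort source, stroke at far end)
#3 |Sf1  (Sf1 (Sf) sets flow on bond)
#0 |J2  (0-jn J1 has e-setter on 1)
#2 |I1  (0-jn J1 has e-setter on 1)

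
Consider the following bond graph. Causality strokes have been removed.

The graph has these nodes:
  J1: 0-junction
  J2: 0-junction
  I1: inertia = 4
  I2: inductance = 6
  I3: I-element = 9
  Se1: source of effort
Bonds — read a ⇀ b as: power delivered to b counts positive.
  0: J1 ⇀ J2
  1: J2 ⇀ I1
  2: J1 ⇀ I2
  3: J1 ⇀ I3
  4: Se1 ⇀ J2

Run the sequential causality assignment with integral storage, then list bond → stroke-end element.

#0 |J1
#1 |I1
#2 |I2
#3 |I3
#4 |J2

#4 stroke→J2  (Se1 fixes effort; stroke away)
#0 stroke→J1  (common-e at J2 fixed by 4)
#1 stroke→I1  (0-jn J2 has e-setter on 4)
#2 stroke→I2  (0-jn J1 has e-setter on 0)
#3 stroke→I3  (common-e at J1 fixed by 0)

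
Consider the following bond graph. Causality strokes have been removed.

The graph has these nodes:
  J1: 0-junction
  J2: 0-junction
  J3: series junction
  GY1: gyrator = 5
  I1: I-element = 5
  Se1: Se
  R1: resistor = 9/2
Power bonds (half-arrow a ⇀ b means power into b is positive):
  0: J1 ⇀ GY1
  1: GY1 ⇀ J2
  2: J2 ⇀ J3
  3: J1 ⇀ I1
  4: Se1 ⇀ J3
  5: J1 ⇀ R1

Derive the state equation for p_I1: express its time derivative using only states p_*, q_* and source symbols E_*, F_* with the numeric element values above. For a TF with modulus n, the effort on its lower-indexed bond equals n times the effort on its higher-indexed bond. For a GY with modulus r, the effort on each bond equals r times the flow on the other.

#4 stroke at J3  (Se1 (Se) sets effort on bond)
#2 stroke at J2  (closing 1-jn rule on J3)
#1 stroke at GY1  (0-jn J2 has e-setter on 2)
#0 stroke at GY1  (GY1 both-in/both-out from 1)
#3 stroke at I1  (I1: I, integral causality)
#5 stroke at J1  (closing 0-jn rule on J1)

dp_I1/dt = 9*E_Se1/10 - 9*p_I1/10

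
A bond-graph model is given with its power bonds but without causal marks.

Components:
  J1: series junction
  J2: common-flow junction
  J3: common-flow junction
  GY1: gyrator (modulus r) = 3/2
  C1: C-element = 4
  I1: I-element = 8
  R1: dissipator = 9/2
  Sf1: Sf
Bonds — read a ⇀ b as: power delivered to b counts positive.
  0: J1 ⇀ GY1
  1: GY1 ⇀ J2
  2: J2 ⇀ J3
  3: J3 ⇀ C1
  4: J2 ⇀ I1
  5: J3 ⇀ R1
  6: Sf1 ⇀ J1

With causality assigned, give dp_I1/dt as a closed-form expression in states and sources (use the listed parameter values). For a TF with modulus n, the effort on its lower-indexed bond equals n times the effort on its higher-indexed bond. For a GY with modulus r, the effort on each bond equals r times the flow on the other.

#6 |Sf1  (Sf1 fixes flow; stroke at Sf1)
#0 |J1  (1-jn J1 has f-setter on 6)
#1 |J2  (through GY1, causality inverts; strokes same side of GY1)
#3 |J3  (C1 outputs effort q/C1)
#4 |I1  (I1: I, integral causality)
#2 |J2  (1-jn J2 has f-setter on 4)
#5 |J3  (J3: bond 2 brought flow, rest push out)

dp_I1/dt = 3*F_Sf1/2 - 9*p_I1/16 - q_C1/4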